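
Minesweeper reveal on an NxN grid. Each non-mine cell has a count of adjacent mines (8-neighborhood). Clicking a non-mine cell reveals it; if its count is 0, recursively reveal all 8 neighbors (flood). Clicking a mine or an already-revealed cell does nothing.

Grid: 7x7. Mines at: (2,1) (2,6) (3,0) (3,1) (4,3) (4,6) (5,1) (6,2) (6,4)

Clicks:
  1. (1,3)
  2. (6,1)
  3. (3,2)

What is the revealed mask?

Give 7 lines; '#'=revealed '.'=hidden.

Click 1 (1,3) count=0: revealed 22 new [(0,0) (0,1) (0,2) (0,3) (0,4) (0,5) (0,6) (1,0) (1,1) (1,2) (1,3) (1,4) (1,5) (1,6) (2,2) (2,3) (2,4) (2,5) (3,2) (3,3) (3,4) (3,5)] -> total=22
Click 2 (6,1) count=2: revealed 1 new [(6,1)] -> total=23
Click 3 (3,2) count=3: revealed 0 new [(none)] -> total=23

Answer: #######
#######
..####.
..####.
.......
.......
.#.....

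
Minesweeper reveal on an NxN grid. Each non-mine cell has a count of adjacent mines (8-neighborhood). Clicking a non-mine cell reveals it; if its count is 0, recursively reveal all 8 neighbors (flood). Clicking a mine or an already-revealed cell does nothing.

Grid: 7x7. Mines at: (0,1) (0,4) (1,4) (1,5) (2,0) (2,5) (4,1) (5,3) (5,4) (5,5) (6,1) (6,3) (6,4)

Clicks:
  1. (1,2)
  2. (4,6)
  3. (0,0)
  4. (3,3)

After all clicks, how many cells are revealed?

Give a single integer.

Answer: 16

Derivation:
Click 1 (1,2) count=1: revealed 1 new [(1,2)] -> total=1
Click 2 (4,6) count=1: revealed 1 new [(4,6)] -> total=2
Click 3 (0,0) count=1: revealed 1 new [(0,0)] -> total=3
Click 4 (3,3) count=0: revealed 13 new [(1,1) (1,3) (2,1) (2,2) (2,3) (2,4) (3,1) (3,2) (3,3) (3,4) (4,2) (4,3) (4,4)] -> total=16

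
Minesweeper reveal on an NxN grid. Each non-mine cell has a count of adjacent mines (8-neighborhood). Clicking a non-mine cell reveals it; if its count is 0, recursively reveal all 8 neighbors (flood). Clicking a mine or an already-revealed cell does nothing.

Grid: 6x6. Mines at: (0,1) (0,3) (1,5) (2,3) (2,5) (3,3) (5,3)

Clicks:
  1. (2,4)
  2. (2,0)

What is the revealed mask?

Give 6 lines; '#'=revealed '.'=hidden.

Answer: ......
###...
###.#.
###...
###...
###...

Derivation:
Click 1 (2,4) count=4: revealed 1 new [(2,4)] -> total=1
Click 2 (2,0) count=0: revealed 15 new [(1,0) (1,1) (1,2) (2,0) (2,1) (2,2) (3,0) (3,1) (3,2) (4,0) (4,1) (4,2) (5,0) (5,1) (5,2)] -> total=16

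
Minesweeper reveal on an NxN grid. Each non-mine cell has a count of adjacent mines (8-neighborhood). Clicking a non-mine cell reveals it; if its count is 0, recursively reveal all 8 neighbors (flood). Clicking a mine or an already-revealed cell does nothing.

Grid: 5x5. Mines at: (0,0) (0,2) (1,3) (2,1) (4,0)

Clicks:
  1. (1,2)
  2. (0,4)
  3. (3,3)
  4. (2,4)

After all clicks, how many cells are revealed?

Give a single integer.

Click 1 (1,2) count=3: revealed 1 new [(1,2)] -> total=1
Click 2 (0,4) count=1: revealed 1 new [(0,4)] -> total=2
Click 3 (3,3) count=0: revealed 11 new [(2,2) (2,3) (2,4) (3,1) (3,2) (3,3) (3,4) (4,1) (4,2) (4,3) (4,4)] -> total=13
Click 4 (2,4) count=1: revealed 0 new [(none)] -> total=13

Answer: 13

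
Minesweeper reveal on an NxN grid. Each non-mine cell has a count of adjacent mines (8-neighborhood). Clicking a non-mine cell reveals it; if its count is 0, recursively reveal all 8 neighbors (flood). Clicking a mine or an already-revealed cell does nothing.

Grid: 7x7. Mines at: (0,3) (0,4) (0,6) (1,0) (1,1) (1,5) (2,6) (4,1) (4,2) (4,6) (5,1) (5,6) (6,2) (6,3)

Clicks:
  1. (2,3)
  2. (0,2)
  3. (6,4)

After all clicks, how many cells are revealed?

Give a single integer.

Click 1 (2,3) count=0: revealed 17 new [(1,2) (1,3) (1,4) (2,2) (2,3) (2,4) (2,5) (3,2) (3,3) (3,4) (3,5) (4,3) (4,4) (4,5) (5,3) (5,4) (5,5)] -> total=17
Click 2 (0,2) count=2: revealed 1 new [(0,2)] -> total=18
Click 3 (6,4) count=1: revealed 1 new [(6,4)] -> total=19

Answer: 19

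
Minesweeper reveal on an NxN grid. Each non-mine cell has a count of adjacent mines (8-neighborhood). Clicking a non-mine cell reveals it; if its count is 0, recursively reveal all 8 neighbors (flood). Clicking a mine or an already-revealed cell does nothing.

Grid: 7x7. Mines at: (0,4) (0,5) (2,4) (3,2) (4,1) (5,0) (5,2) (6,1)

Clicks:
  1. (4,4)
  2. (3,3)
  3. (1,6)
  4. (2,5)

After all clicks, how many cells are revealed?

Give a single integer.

Answer: 20

Derivation:
Click 1 (4,4) count=0: revealed 20 new [(1,5) (1,6) (2,5) (2,6) (3,3) (3,4) (3,5) (3,6) (4,3) (4,4) (4,5) (4,6) (5,3) (5,4) (5,5) (5,6) (6,3) (6,4) (6,5) (6,6)] -> total=20
Click 2 (3,3) count=2: revealed 0 new [(none)] -> total=20
Click 3 (1,6) count=1: revealed 0 new [(none)] -> total=20
Click 4 (2,5) count=1: revealed 0 new [(none)] -> total=20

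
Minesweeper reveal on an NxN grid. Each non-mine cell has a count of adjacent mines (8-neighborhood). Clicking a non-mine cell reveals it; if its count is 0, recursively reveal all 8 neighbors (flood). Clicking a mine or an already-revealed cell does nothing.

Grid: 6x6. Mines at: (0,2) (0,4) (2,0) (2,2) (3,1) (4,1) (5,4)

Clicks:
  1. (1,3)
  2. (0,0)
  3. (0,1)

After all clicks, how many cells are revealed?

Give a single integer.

Click 1 (1,3) count=3: revealed 1 new [(1,3)] -> total=1
Click 2 (0,0) count=0: revealed 4 new [(0,0) (0,1) (1,0) (1,1)] -> total=5
Click 3 (0,1) count=1: revealed 0 new [(none)] -> total=5

Answer: 5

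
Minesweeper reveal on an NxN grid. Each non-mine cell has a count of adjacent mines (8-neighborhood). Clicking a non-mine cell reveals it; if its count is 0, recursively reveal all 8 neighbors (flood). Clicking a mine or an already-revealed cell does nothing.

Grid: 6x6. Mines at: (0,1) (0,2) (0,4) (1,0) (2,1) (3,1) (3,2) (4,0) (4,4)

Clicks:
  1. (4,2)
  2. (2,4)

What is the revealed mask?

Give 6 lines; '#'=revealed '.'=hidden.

Answer: ......
...###
...###
...###
..#...
......

Derivation:
Click 1 (4,2) count=2: revealed 1 new [(4,2)] -> total=1
Click 2 (2,4) count=0: revealed 9 new [(1,3) (1,4) (1,5) (2,3) (2,4) (2,5) (3,3) (3,4) (3,5)] -> total=10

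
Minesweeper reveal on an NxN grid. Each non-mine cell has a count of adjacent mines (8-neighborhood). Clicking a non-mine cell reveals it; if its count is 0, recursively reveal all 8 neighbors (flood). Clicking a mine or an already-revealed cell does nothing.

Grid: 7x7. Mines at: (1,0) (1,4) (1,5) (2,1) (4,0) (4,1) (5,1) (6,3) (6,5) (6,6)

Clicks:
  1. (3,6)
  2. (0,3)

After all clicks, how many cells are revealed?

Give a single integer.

Answer: 21

Derivation:
Click 1 (3,6) count=0: revealed 20 new [(2,2) (2,3) (2,4) (2,5) (2,6) (3,2) (3,3) (3,4) (3,5) (3,6) (4,2) (4,3) (4,4) (4,5) (4,6) (5,2) (5,3) (5,4) (5,5) (5,6)] -> total=20
Click 2 (0,3) count=1: revealed 1 new [(0,3)] -> total=21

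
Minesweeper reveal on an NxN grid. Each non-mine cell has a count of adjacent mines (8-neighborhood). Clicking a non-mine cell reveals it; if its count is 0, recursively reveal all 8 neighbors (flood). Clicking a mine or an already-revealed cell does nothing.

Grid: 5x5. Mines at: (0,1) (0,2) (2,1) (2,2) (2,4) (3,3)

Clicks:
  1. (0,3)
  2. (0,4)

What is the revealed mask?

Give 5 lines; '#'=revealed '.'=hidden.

Click 1 (0,3) count=1: revealed 1 new [(0,3)] -> total=1
Click 2 (0,4) count=0: revealed 3 new [(0,4) (1,3) (1,4)] -> total=4

Answer: ...##
...##
.....
.....
.....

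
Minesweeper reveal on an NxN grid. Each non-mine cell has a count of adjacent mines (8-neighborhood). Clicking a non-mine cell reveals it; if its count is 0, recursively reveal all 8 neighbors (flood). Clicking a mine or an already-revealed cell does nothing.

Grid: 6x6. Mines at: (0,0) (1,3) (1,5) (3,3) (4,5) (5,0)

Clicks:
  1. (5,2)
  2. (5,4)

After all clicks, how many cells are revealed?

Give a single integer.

Click 1 (5,2) count=0: revealed 8 new [(4,1) (4,2) (4,3) (4,4) (5,1) (5,2) (5,3) (5,4)] -> total=8
Click 2 (5,4) count=1: revealed 0 new [(none)] -> total=8

Answer: 8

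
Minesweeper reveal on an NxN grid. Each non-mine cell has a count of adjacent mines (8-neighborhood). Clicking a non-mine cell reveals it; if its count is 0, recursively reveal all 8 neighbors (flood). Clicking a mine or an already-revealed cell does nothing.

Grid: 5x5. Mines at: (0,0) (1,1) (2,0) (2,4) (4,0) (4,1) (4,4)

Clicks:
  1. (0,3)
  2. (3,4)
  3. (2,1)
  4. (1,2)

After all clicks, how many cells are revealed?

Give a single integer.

Answer: 8

Derivation:
Click 1 (0,3) count=0: revealed 6 new [(0,2) (0,3) (0,4) (1,2) (1,3) (1,4)] -> total=6
Click 2 (3,4) count=2: revealed 1 new [(3,4)] -> total=7
Click 3 (2,1) count=2: revealed 1 new [(2,1)] -> total=8
Click 4 (1,2) count=1: revealed 0 new [(none)] -> total=8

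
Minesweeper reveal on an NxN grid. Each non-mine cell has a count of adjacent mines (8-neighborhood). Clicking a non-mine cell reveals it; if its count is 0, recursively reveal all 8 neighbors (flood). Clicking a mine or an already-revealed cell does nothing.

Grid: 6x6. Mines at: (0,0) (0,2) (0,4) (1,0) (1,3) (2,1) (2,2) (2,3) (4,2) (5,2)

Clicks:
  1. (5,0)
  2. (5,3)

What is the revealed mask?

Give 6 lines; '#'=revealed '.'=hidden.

Answer: ......
......
......
##....
##....
##.#..

Derivation:
Click 1 (5,0) count=0: revealed 6 new [(3,0) (3,1) (4,0) (4,1) (5,0) (5,1)] -> total=6
Click 2 (5,3) count=2: revealed 1 new [(5,3)] -> total=7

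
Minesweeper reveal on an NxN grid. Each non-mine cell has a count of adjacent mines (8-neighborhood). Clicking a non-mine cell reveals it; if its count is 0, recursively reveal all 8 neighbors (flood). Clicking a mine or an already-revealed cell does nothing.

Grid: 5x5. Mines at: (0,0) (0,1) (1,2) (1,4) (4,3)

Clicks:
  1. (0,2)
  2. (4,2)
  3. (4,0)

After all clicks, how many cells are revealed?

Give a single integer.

Answer: 12

Derivation:
Click 1 (0,2) count=2: revealed 1 new [(0,2)] -> total=1
Click 2 (4,2) count=1: revealed 1 new [(4,2)] -> total=2
Click 3 (4,0) count=0: revealed 10 new [(1,0) (1,1) (2,0) (2,1) (2,2) (3,0) (3,1) (3,2) (4,0) (4,1)] -> total=12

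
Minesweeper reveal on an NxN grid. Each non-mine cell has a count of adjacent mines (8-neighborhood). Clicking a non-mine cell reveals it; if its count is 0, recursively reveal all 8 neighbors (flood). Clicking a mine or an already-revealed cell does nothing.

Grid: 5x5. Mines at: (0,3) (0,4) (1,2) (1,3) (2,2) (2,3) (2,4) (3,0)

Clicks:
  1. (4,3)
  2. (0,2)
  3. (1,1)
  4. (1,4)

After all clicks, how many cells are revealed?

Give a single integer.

Answer: 11

Derivation:
Click 1 (4,3) count=0: revealed 8 new [(3,1) (3,2) (3,3) (3,4) (4,1) (4,2) (4,3) (4,4)] -> total=8
Click 2 (0,2) count=3: revealed 1 new [(0,2)] -> total=9
Click 3 (1,1) count=2: revealed 1 new [(1,1)] -> total=10
Click 4 (1,4) count=5: revealed 1 new [(1,4)] -> total=11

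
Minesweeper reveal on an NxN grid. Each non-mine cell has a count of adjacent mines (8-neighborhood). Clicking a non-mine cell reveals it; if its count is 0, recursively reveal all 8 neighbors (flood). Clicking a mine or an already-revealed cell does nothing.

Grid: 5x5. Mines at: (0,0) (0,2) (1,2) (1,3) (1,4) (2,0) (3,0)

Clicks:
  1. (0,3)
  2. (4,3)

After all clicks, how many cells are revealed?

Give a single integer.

Answer: 13

Derivation:
Click 1 (0,3) count=4: revealed 1 new [(0,3)] -> total=1
Click 2 (4,3) count=0: revealed 12 new [(2,1) (2,2) (2,3) (2,4) (3,1) (3,2) (3,3) (3,4) (4,1) (4,2) (4,3) (4,4)] -> total=13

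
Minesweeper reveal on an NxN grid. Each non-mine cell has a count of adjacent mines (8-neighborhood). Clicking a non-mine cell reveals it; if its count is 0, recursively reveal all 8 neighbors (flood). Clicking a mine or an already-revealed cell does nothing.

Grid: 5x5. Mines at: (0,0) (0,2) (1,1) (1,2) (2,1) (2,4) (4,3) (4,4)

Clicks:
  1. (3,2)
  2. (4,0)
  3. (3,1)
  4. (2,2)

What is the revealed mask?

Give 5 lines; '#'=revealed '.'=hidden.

Answer: .....
.....
..#..
###..
###..

Derivation:
Click 1 (3,2) count=2: revealed 1 new [(3,2)] -> total=1
Click 2 (4,0) count=0: revealed 5 new [(3,0) (3,1) (4,0) (4,1) (4,2)] -> total=6
Click 3 (3,1) count=1: revealed 0 new [(none)] -> total=6
Click 4 (2,2) count=3: revealed 1 new [(2,2)] -> total=7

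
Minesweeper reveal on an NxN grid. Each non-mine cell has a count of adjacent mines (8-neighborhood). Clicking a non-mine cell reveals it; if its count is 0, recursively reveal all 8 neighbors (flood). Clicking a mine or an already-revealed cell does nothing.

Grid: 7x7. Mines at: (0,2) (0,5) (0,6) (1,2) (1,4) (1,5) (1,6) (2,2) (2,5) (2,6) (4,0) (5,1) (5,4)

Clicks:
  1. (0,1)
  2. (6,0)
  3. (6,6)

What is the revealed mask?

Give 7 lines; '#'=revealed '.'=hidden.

Click 1 (0,1) count=2: revealed 1 new [(0,1)] -> total=1
Click 2 (6,0) count=1: revealed 1 new [(6,0)] -> total=2
Click 3 (6,6) count=0: revealed 8 new [(3,5) (3,6) (4,5) (4,6) (5,5) (5,6) (6,5) (6,6)] -> total=10

Answer: .#.....
.......
.......
.....##
.....##
.....##
#....##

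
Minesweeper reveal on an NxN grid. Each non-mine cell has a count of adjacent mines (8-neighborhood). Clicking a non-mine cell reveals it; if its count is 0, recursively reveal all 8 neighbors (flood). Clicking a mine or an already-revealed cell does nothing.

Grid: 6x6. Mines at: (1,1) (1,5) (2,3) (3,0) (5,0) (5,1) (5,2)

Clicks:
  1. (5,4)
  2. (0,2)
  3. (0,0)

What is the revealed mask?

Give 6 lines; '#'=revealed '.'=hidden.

Click 1 (5,4) count=0: revealed 11 new [(2,4) (2,5) (3,3) (3,4) (3,5) (4,3) (4,4) (4,5) (5,3) (5,4) (5,5)] -> total=11
Click 2 (0,2) count=1: revealed 1 new [(0,2)] -> total=12
Click 3 (0,0) count=1: revealed 1 new [(0,0)] -> total=13

Answer: #.#...
......
....##
...###
...###
...###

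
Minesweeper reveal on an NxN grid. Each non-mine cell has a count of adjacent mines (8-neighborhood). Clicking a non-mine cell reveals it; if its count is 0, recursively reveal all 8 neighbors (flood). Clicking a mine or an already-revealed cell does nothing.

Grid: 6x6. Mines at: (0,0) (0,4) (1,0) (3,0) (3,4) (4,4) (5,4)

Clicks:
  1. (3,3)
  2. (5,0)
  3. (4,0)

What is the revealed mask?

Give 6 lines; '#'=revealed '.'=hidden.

Answer: .###..
.###..
.###..
.###..
####..
####..

Derivation:
Click 1 (3,3) count=2: revealed 1 new [(3,3)] -> total=1
Click 2 (5,0) count=0: revealed 19 new [(0,1) (0,2) (0,3) (1,1) (1,2) (1,3) (2,1) (2,2) (2,3) (3,1) (3,2) (4,0) (4,1) (4,2) (4,3) (5,0) (5,1) (5,2) (5,3)] -> total=20
Click 3 (4,0) count=1: revealed 0 new [(none)] -> total=20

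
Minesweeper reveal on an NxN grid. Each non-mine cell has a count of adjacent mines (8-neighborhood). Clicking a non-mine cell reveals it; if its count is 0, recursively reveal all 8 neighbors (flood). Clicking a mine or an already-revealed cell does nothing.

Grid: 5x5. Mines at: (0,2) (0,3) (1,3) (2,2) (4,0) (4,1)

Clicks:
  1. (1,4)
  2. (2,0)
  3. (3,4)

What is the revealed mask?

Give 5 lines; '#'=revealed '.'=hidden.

Click 1 (1,4) count=2: revealed 1 new [(1,4)] -> total=1
Click 2 (2,0) count=0: revealed 8 new [(0,0) (0,1) (1,0) (1,1) (2,0) (2,1) (3,0) (3,1)] -> total=9
Click 3 (3,4) count=0: revealed 8 new [(2,3) (2,4) (3,2) (3,3) (3,4) (4,2) (4,3) (4,4)] -> total=17

Answer: ##...
##..#
##.##
#####
..###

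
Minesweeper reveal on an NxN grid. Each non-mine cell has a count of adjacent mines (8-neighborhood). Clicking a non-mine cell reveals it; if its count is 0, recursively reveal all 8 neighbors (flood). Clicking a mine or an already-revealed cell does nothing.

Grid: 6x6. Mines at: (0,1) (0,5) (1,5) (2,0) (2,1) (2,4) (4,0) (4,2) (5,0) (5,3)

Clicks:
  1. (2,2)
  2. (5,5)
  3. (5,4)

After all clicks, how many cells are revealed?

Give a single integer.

Click 1 (2,2) count=1: revealed 1 new [(2,2)] -> total=1
Click 2 (5,5) count=0: revealed 6 new [(3,4) (3,5) (4,4) (4,5) (5,4) (5,5)] -> total=7
Click 3 (5,4) count=1: revealed 0 new [(none)] -> total=7

Answer: 7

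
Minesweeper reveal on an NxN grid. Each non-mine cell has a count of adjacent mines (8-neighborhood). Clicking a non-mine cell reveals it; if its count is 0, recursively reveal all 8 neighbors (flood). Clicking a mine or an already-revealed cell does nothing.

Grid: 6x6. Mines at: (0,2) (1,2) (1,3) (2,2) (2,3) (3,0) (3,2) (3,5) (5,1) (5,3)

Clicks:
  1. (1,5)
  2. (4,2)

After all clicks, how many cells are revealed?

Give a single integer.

Click 1 (1,5) count=0: revealed 6 new [(0,4) (0,5) (1,4) (1,5) (2,4) (2,5)] -> total=6
Click 2 (4,2) count=3: revealed 1 new [(4,2)] -> total=7

Answer: 7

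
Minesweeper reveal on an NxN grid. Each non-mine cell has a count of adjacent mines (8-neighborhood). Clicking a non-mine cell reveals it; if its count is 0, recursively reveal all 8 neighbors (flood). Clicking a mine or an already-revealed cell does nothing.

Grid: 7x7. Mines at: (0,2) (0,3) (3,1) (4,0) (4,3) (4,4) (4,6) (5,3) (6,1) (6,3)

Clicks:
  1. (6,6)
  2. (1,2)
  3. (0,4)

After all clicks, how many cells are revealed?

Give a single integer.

Click 1 (6,6) count=0: revealed 6 new [(5,4) (5,5) (5,6) (6,4) (6,5) (6,6)] -> total=6
Click 2 (1,2) count=2: revealed 1 new [(1,2)] -> total=7
Click 3 (0,4) count=1: revealed 1 new [(0,4)] -> total=8

Answer: 8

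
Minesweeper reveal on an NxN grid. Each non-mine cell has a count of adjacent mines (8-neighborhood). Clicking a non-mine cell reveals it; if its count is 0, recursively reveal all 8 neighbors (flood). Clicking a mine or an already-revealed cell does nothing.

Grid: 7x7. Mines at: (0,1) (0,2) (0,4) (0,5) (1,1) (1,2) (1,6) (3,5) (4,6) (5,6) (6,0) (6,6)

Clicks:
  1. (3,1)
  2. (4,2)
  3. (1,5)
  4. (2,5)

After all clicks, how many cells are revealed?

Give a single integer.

Answer: 29

Derivation:
Click 1 (3,1) count=0: revealed 27 new [(2,0) (2,1) (2,2) (2,3) (2,4) (3,0) (3,1) (3,2) (3,3) (3,4) (4,0) (4,1) (4,2) (4,3) (4,4) (4,5) (5,0) (5,1) (5,2) (5,3) (5,4) (5,5) (6,1) (6,2) (6,3) (6,4) (6,5)] -> total=27
Click 2 (4,2) count=0: revealed 0 new [(none)] -> total=27
Click 3 (1,5) count=3: revealed 1 new [(1,5)] -> total=28
Click 4 (2,5) count=2: revealed 1 new [(2,5)] -> total=29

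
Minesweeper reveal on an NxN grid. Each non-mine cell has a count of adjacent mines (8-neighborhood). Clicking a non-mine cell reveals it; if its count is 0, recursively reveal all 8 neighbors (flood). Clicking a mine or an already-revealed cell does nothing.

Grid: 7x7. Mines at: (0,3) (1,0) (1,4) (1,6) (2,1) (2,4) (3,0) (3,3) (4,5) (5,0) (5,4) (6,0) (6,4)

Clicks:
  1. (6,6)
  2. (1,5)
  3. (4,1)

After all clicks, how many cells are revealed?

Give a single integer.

Click 1 (6,6) count=0: revealed 4 new [(5,5) (5,6) (6,5) (6,6)] -> total=4
Click 2 (1,5) count=3: revealed 1 new [(1,5)] -> total=5
Click 3 (4,1) count=2: revealed 1 new [(4,1)] -> total=6

Answer: 6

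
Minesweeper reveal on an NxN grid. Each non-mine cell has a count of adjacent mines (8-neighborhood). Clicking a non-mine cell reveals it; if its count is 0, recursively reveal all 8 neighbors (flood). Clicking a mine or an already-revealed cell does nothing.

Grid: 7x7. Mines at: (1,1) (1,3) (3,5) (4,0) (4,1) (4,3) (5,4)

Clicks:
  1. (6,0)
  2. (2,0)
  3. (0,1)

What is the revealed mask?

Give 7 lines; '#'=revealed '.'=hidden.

Click 1 (6,0) count=0: revealed 8 new [(5,0) (5,1) (5,2) (5,3) (6,0) (6,1) (6,2) (6,3)] -> total=8
Click 2 (2,0) count=1: revealed 1 new [(2,0)] -> total=9
Click 3 (0,1) count=1: revealed 1 new [(0,1)] -> total=10

Answer: .#.....
.......
#......
.......
.......
####...
####...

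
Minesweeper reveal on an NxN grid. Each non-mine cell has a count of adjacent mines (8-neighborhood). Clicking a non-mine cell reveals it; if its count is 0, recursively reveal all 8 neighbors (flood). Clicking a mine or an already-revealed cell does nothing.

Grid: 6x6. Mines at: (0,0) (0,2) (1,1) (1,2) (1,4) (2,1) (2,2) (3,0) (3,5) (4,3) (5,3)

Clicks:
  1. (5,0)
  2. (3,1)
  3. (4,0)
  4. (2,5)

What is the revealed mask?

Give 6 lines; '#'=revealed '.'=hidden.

Answer: ......
......
.....#
.#....
###...
###...

Derivation:
Click 1 (5,0) count=0: revealed 6 new [(4,0) (4,1) (4,2) (5,0) (5,1) (5,2)] -> total=6
Click 2 (3,1) count=3: revealed 1 new [(3,1)] -> total=7
Click 3 (4,0) count=1: revealed 0 new [(none)] -> total=7
Click 4 (2,5) count=2: revealed 1 new [(2,5)] -> total=8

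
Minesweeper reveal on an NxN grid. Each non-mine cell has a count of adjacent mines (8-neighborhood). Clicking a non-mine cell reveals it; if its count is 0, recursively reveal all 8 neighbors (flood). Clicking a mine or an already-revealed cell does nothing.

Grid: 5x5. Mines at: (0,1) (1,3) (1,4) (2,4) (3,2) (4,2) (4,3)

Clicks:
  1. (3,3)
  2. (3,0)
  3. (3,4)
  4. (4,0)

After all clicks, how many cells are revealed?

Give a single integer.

Click 1 (3,3) count=4: revealed 1 new [(3,3)] -> total=1
Click 2 (3,0) count=0: revealed 8 new [(1,0) (1,1) (2,0) (2,1) (3,0) (3,1) (4,0) (4,1)] -> total=9
Click 3 (3,4) count=2: revealed 1 new [(3,4)] -> total=10
Click 4 (4,0) count=0: revealed 0 new [(none)] -> total=10

Answer: 10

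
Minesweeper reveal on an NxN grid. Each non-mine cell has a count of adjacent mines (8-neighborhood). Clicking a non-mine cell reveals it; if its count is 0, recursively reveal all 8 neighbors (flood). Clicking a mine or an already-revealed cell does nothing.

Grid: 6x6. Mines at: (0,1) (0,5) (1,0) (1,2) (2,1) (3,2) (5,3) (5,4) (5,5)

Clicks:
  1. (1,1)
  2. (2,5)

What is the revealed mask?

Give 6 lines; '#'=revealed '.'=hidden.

Answer: ......
.#.###
...###
...###
...###
......

Derivation:
Click 1 (1,1) count=4: revealed 1 new [(1,1)] -> total=1
Click 2 (2,5) count=0: revealed 12 new [(1,3) (1,4) (1,5) (2,3) (2,4) (2,5) (3,3) (3,4) (3,5) (4,3) (4,4) (4,5)] -> total=13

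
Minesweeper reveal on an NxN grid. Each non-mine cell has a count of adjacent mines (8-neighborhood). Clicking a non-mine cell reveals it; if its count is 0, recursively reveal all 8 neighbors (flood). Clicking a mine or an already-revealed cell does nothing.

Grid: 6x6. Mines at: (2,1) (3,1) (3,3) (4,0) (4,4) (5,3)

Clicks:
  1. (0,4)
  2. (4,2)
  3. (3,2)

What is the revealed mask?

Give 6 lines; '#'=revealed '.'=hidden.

Answer: ######
######
..####
..#.##
..#...
......

Derivation:
Click 1 (0,4) count=0: revealed 18 new [(0,0) (0,1) (0,2) (0,3) (0,4) (0,5) (1,0) (1,1) (1,2) (1,3) (1,4) (1,5) (2,2) (2,3) (2,4) (2,5) (3,4) (3,5)] -> total=18
Click 2 (4,2) count=3: revealed 1 new [(4,2)] -> total=19
Click 3 (3,2) count=3: revealed 1 new [(3,2)] -> total=20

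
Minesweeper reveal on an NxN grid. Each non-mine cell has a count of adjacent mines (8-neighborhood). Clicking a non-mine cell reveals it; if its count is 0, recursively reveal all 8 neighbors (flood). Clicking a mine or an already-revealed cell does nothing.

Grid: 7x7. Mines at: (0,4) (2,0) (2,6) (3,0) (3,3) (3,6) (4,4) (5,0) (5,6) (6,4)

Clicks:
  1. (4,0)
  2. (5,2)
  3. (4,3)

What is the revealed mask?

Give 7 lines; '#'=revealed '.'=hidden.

Answer: .......
.......
.......
.......
####...
.###...
.###...

Derivation:
Click 1 (4,0) count=2: revealed 1 new [(4,0)] -> total=1
Click 2 (5,2) count=0: revealed 9 new [(4,1) (4,2) (4,3) (5,1) (5,2) (5,3) (6,1) (6,2) (6,3)] -> total=10
Click 3 (4,3) count=2: revealed 0 new [(none)] -> total=10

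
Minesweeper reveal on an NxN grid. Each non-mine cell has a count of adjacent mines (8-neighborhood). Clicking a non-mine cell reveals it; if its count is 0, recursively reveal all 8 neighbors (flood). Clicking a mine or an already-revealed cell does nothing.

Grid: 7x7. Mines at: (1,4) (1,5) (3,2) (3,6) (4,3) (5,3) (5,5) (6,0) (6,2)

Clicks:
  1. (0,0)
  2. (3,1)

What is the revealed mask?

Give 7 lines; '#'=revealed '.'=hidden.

Click 1 (0,0) count=0: revealed 18 new [(0,0) (0,1) (0,2) (0,3) (1,0) (1,1) (1,2) (1,3) (2,0) (2,1) (2,2) (2,3) (3,0) (3,1) (4,0) (4,1) (5,0) (5,1)] -> total=18
Click 2 (3,1) count=1: revealed 0 new [(none)] -> total=18

Answer: ####...
####...
####...
##.....
##.....
##.....
.......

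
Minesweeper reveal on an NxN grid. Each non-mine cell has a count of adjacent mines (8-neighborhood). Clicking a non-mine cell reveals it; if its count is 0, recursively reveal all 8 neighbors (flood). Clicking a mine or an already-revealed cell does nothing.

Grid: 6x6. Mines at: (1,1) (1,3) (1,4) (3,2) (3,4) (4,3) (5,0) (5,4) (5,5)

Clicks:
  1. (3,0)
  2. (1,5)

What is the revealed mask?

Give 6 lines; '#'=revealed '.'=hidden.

Click 1 (3,0) count=0: revealed 6 new [(2,0) (2,1) (3,0) (3,1) (4,0) (4,1)] -> total=6
Click 2 (1,5) count=1: revealed 1 new [(1,5)] -> total=7

Answer: ......
.....#
##....
##....
##....
......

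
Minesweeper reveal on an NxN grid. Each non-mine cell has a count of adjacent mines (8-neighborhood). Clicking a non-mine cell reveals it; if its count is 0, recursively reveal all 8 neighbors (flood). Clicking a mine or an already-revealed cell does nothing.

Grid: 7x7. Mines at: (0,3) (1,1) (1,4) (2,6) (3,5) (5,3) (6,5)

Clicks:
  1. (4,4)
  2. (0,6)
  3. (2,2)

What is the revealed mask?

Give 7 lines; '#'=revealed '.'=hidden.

Answer: .....##
.....##
..#....
.......
....#..
.......
.......

Derivation:
Click 1 (4,4) count=2: revealed 1 new [(4,4)] -> total=1
Click 2 (0,6) count=0: revealed 4 new [(0,5) (0,6) (1,5) (1,6)] -> total=5
Click 3 (2,2) count=1: revealed 1 new [(2,2)] -> total=6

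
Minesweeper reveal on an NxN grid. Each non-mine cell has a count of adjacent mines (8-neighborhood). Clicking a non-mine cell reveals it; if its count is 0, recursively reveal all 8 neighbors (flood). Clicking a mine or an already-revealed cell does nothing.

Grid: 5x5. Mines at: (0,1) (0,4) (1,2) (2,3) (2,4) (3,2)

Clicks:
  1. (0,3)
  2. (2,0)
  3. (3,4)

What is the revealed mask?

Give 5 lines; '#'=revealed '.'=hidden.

Answer: ...#.
##...
##...
##..#
##...

Derivation:
Click 1 (0,3) count=2: revealed 1 new [(0,3)] -> total=1
Click 2 (2,0) count=0: revealed 8 new [(1,0) (1,1) (2,0) (2,1) (3,0) (3,1) (4,0) (4,1)] -> total=9
Click 3 (3,4) count=2: revealed 1 new [(3,4)] -> total=10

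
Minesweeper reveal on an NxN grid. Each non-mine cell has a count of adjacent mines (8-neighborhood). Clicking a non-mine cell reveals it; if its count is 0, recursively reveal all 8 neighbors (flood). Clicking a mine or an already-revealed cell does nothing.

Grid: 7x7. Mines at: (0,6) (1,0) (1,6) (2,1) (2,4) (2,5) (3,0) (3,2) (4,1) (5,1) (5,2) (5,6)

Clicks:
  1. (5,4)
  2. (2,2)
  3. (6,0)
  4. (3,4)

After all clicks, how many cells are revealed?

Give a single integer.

Click 1 (5,4) count=0: revealed 12 new [(3,3) (3,4) (3,5) (4,3) (4,4) (4,5) (5,3) (5,4) (5,5) (6,3) (6,4) (6,5)] -> total=12
Click 2 (2,2) count=2: revealed 1 new [(2,2)] -> total=13
Click 3 (6,0) count=1: revealed 1 new [(6,0)] -> total=14
Click 4 (3,4) count=2: revealed 0 new [(none)] -> total=14

Answer: 14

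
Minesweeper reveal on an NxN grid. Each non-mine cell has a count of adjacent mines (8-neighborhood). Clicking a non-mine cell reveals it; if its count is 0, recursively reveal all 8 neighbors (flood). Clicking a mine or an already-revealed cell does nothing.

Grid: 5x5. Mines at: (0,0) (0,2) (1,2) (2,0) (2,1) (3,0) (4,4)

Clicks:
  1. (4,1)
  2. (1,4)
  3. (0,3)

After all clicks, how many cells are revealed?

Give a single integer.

Answer: 9

Derivation:
Click 1 (4,1) count=1: revealed 1 new [(4,1)] -> total=1
Click 2 (1,4) count=0: revealed 8 new [(0,3) (0,4) (1,3) (1,4) (2,3) (2,4) (3,3) (3,4)] -> total=9
Click 3 (0,3) count=2: revealed 0 new [(none)] -> total=9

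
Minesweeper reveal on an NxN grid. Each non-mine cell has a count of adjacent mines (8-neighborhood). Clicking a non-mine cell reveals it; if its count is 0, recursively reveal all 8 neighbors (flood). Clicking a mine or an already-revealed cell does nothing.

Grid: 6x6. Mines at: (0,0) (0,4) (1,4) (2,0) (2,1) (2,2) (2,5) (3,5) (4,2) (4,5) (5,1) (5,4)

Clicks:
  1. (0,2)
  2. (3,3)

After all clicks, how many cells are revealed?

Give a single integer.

Click 1 (0,2) count=0: revealed 6 new [(0,1) (0,2) (0,3) (1,1) (1,2) (1,3)] -> total=6
Click 2 (3,3) count=2: revealed 1 new [(3,3)] -> total=7

Answer: 7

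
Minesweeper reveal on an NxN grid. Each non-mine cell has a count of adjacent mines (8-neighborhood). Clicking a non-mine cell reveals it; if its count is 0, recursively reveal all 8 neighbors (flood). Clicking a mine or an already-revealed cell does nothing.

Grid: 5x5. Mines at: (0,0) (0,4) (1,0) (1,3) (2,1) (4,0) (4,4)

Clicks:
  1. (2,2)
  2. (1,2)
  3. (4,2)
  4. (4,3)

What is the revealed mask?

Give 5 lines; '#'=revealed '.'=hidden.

Answer: .....
..#..
..#..
.###.
.###.

Derivation:
Click 1 (2,2) count=2: revealed 1 new [(2,2)] -> total=1
Click 2 (1,2) count=2: revealed 1 new [(1,2)] -> total=2
Click 3 (4,2) count=0: revealed 6 new [(3,1) (3,2) (3,3) (4,1) (4,2) (4,3)] -> total=8
Click 4 (4,3) count=1: revealed 0 new [(none)] -> total=8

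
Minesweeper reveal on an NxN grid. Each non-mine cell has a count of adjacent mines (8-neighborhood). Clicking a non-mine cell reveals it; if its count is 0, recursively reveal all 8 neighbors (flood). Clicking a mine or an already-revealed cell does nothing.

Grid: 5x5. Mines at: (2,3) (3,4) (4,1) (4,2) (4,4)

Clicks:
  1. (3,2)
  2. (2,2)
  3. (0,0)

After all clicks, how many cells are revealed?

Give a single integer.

Answer: 16

Derivation:
Click 1 (3,2) count=3: revealed 1 new [(3,2)] -> total=1
Click 2 (2,2) count=1: revealed 1 new [(2,2)] -> total=2
Click 3 (0,0) count=0: revealed 14 new [(0,0) (0,1) (0,2) (0,3) (0,4) (1,0) (1,1) (1,2) (1,3) (1,4) (2,0) (2,1) (3,0) (3,1)] -> total=16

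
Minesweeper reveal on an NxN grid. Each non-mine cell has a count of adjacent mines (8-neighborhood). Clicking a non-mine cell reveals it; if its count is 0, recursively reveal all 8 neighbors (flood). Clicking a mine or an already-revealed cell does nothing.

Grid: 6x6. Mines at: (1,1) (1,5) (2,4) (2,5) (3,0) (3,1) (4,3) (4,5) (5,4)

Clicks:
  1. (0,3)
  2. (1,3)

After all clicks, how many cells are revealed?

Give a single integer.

Answer: 6

Derivation:
Click 1 (0,3) count=0: revealed 6 new [(0,2) (0,3) (0,4) (1,2) (1,3) (1,4)] -> total=6
Click 2 (1,3) count=1: revealed 0 new [(none)] -> total=6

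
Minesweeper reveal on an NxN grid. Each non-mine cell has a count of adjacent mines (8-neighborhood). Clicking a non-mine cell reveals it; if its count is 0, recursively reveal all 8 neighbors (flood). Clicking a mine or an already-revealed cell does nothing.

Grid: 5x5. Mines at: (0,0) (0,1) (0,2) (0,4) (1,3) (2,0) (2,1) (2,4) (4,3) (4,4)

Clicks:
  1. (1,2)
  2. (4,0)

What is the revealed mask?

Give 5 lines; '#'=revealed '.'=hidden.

Click 1 (1,2) count=4: revealed 1 new [(1,2)] -> total=1
Click 2 (4,0) count=0: revealed 6 new [(3,0) (3,1) (3,2) (4,0) (4,1) (4,2)] -> total=7

Answer: .....
..#..
.....
###..
###..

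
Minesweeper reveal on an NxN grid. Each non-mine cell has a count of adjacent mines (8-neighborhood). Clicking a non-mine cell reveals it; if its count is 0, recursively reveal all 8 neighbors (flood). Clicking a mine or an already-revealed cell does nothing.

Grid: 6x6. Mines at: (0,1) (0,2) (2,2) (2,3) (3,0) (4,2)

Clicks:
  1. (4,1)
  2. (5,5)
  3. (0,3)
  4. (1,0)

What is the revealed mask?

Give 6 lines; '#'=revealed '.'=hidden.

Answer: ...###
#..###
....##
...###
.#.###
...###

Derivation:
Click 1 (4,1) count=2: revealed 1 new [(4,1)] -> total=1
Click 2 (5,5) count=0: revealed 17 new [(0,3) (0,4) (0,5) (1,3) (1,4) (1,5) (2,4) (2,5) (3,3) (3,4) (3,5) (4,3) (4,4) (4,5) (5,3) (5,4) (5,5)] -> total=18
Click 3 (0,3) count=1: revealed 0 new [(none)] -> total=18
Click 4 (1,0) count=1: revealed 1 new [(1,0)] -> total=19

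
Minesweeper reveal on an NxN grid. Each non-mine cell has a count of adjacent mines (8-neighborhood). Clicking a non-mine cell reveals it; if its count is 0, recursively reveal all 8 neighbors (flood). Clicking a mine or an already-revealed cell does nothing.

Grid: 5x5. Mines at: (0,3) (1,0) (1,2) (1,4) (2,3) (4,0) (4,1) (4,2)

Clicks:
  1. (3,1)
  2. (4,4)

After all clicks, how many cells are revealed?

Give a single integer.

Answer: 5

Derivation:
Click 1 (3,1) count=3: revealed 1 new [(3,1)] -> total=1
Click 2 (4,4) count=0: revealed 4 new [(3,3) (3,4) (4,3) (4,4)] -> total=5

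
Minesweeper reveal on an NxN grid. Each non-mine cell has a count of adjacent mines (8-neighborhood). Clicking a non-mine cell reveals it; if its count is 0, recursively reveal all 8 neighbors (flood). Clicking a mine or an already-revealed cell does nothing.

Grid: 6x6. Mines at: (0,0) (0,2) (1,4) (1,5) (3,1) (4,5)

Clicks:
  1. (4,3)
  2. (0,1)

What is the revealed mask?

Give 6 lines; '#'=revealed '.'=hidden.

Answer: .#....
......
..###.
..###.
#####.
#####.

Derivation:
Click 1 (4,3) count=0: revealed 16 new [(2,2) (2,3) (2,4) (3,2) (3,3) (3,4) (4,0) (4,1) (4,2) (4,3) (4,4) (5,0) (5,1) (5,2) (5,3) (5,4)] -> total=16
Click 2 (0,1) count=2: revealed 1 new [(0,1)] -> total=17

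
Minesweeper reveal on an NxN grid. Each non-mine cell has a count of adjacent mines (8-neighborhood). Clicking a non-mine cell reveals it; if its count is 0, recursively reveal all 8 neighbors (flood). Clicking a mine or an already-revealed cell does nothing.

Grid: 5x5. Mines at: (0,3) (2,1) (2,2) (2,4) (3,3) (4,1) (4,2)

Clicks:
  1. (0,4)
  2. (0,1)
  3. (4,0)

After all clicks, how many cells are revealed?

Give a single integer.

Answer: 8

Derivation:
Click 1 (0,4) count=1: revealed 1 new [(0,4)] -> total=1
Click 2 (0,1) count=0: revealed 6 new [(0,0) (0,1) (0,2) (1,0) (1,1) (1,2)] -> total=7
Click 3 (4,0) count=1: revealed 1 new [(4,0)] -> total=8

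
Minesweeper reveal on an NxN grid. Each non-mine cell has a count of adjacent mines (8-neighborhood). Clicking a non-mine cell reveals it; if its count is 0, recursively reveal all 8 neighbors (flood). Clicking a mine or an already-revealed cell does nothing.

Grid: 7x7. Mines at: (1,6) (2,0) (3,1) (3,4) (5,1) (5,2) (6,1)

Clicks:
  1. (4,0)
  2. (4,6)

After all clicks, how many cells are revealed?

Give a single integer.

Click 1 (4,0) count=2: revealed 1 new [(4,0)] -> total=1
Click 2 (4,6) count=0: revealed 16 new [(2,5) (2,6) (3,5) (3,6) (4,3) (4,4) (4,5) (4,6) (5,3) (5,4) (5,5) (5,6) (6,3) (6,4) (6,5) (6,6)] -> total=17

Answer: 17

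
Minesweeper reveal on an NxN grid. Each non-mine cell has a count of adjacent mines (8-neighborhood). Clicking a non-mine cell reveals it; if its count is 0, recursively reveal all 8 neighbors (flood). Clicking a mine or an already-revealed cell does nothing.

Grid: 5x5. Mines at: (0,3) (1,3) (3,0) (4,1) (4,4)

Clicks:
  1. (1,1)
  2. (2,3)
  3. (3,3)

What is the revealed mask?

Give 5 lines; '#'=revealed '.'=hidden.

Answer: ###..
###..
####.
...#.
.....

Derivation:
Click 1 (1,1) count=0: revealed 9 new [(0,0) (0,1) (0,2) (1,0) (1,1) (1,2) (2,0) (2,1) (2,2)] -> total=9
Click 2 (2,3) count=1: revealed 1 new [(2,3)] -> total=10
Click 3 (3,3) count=1: revealed 1 new [(3,3)] -> total=11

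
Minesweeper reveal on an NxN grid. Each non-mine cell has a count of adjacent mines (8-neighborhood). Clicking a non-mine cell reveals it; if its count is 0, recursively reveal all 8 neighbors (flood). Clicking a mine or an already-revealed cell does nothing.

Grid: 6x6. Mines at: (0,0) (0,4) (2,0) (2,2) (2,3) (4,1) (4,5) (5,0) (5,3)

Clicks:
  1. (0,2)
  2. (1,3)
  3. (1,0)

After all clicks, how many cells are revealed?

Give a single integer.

Click 1 (0,2) count=0: revealed 6 new [(0,1) (0,2) (0,3) (1,1) (1,2) (1,3)] -> total=6
Click 2 (1,3) count=3: revealed 0 new [(none)] -> total=6
Click 3 (1,0) count=2: revealed 1 new [(1,0)] -> total=7

Answer: 7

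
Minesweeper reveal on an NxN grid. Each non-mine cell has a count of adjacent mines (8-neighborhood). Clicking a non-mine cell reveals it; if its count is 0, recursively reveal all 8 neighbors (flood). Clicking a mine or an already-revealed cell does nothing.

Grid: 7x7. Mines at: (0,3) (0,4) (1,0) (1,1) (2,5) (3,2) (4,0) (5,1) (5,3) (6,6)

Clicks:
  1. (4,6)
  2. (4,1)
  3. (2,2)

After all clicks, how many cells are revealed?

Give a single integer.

Answer: 11

Derivation:
Click 1 (4,6) count=0: revealed 9 new [(3,4) (3,5) (3,6) (4,4) (4,5) (4,6) (5,4) (5,5) (5,6)] -> total=9
Click 2 (4,1) count=3: revealed 1 new [(4,1)] -> total=10
Click 3 (2,2) count=2: revealed 1 new [(2,2)] -> total=11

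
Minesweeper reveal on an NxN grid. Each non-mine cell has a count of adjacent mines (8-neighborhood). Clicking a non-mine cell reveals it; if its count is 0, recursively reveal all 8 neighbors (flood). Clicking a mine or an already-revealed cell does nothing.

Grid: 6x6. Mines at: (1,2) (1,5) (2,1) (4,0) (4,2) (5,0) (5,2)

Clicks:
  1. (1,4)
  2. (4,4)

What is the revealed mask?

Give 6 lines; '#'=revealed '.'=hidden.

Click 1 (1,4) count=1: revealed 1 new [(1,4)] -> total=1
Click 2 (4,4) count=0: revealed 12 new [(2,3) (2,4) (2,5) (3,3) (3,4) (3,5) (4,3) (4,4) (4,5) (5,3) (5,4) (5,5)] -> total=13

Answer: ......
....#.
...###
...###
...###
...###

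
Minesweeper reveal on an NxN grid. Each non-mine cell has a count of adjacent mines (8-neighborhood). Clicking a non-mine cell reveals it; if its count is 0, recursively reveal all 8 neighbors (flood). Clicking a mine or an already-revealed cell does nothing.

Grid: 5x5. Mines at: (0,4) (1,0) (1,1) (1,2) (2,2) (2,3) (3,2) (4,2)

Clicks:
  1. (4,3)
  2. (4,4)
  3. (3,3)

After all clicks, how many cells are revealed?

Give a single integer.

Click 1 (4,3) count=2: revealed 1 new [(4,3)] -> total=1
Click 2 (4,4) count=0: revealed 3 new [(3,3) (3,4) (4,4)] -> total=4
Click 3 (3,3) count=4: revealed 0 new [(none)] -> total=4

Answer: 4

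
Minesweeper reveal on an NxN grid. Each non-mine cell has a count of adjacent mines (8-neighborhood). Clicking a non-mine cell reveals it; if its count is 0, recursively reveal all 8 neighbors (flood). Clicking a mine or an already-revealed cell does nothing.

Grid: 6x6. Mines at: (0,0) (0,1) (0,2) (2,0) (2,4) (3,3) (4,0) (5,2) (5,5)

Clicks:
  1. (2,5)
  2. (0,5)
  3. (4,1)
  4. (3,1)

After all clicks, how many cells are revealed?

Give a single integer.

Click 1 (2,5) count=1: revealed 1 new [(2,5)] -> total=1
Click 2 (0,5) count=0: revealed 6 new [(0,3) (0,4) (0,5) (1,3) (1,4) (1,5)] -> total=7
Click 3 (4,1) count=2: revealed 1 new [(4,1)] -> total=8
Click 4 (3,1) count=2: revealed 1 new [(3,1)] -> total=9

Answer: 9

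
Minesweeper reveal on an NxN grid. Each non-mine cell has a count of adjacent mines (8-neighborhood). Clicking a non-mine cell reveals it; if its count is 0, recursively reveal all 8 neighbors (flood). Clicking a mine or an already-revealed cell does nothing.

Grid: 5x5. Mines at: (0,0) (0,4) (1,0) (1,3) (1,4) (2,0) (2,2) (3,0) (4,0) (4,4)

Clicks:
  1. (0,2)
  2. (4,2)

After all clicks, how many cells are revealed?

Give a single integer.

Click 1 (0,2) count=1: revealed 1 new [(0,2)] -> total=1
Click 2 (4,2) count=0: revealed 6 new [(3,1) (3,2) (3,3) (4,1) (4,2) (4,3)] -> total=7

Answer: 7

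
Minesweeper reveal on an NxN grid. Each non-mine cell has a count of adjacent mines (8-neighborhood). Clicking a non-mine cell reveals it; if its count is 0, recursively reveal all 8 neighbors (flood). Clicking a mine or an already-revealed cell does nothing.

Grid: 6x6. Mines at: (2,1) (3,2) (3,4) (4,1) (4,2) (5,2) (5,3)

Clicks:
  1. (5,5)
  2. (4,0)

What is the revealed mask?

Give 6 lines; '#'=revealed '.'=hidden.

Click 1 (5,5) count=0: revealed 4 new [(4,4) (4,5) (5,4) (5,5)] -> total=4
Click 2 (4,0) count=1: revealed 1 new [(4,0)] -> total=5

Answer: ......
......
......
......
#...##
....##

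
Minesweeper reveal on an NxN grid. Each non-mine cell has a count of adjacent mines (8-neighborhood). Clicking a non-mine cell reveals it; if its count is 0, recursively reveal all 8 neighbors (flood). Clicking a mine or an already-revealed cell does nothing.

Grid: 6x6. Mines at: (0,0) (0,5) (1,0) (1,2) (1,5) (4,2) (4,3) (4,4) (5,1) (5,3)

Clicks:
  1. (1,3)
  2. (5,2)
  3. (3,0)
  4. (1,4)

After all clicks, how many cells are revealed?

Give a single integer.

Answer: 9

Derivation:
Click 1 (1,3) count=1: revealed 1 new [(1,3)] -> total=1
Click 2 (5,2) count=4: revealed 1 new [(5,2)] -> total=2
Click 3 (3,0) count=0: revealed 6 new [(2,0) (2,1) (3,0) (3,1) (4,0) (4,1)] -> total=8
Click 4 (1,4) count=2: revealed 1 new [(1,4)] -> total=9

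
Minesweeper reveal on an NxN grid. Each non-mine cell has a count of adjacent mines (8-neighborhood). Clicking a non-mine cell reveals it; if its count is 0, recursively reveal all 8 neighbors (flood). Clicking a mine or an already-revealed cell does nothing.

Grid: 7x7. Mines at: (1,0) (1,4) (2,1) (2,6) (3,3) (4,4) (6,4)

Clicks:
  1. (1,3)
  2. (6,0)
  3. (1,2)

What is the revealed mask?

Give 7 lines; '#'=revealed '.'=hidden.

Answer: .......
..##...
.......
###....
####...
####...
####...

Derivation:
Click 1 (1,3) count=1: revealed 1 new [(1,3)] -> total=1
Click 2 (6,0) count=0: revealed 15 new [(3,0) (3,1) (3,2) (4,0) (4,1) (4,2) (4,3) (5,0) (5,1) (5,2) (5,3) (6,0) (6,1) (6,2) (6,3)] -> total=16
Click 3 (1,2) count=1: revealed 1 new [(1,2)] -> total=17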